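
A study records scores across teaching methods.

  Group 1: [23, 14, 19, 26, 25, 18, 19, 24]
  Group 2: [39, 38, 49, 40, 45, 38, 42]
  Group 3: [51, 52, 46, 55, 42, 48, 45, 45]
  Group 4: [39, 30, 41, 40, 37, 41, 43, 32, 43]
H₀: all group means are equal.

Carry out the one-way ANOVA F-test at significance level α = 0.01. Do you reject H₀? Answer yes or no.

reject H₀: yes

Group means [21.00, 41.57, 48.00, 38.44], grand mean 37.156
SSB = Σnᵢ(x̄ᵢ−x̄)² = 3180.282; SSW = ΣΣ(x−x̄ᵢ)² = 525.937
MSB = 3180.282/3 = 1060.0941; MSW = 525.937/28 = 18.7834
F = MSB/MSW = 56.4377
df = (3, 28)
p-value (upper-tail) = 0.00000
At α=0.01: p < α → reject H₀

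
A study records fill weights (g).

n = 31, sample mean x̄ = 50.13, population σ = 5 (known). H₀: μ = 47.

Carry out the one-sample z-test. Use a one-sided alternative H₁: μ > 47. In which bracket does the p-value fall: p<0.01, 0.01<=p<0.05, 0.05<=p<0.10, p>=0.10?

SE = σ/√n = 5/√31 = 0.8980
z = (x̄−μ₀)/SE = (50.13−47)/0.8980 = 3.4854
p-value (one-sided, H₁ greater) = 0.00025
→ bracket: p<0.01

p-value bracket: p<0.01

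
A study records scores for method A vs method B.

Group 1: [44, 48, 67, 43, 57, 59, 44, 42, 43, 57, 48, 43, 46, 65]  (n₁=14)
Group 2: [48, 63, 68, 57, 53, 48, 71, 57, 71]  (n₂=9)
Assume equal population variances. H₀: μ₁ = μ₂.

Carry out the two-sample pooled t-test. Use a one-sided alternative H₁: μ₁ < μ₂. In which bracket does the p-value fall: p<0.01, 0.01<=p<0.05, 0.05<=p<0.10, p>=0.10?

x̄₁=50.429, s₁=8.759, n₁=14
x̄₂=59.556, s₂=9.139, n₂=9
s_p² = [13·8.759² + 8·9.139²]/21 = 79.3167
SE = √(s_p²·(1/14+1/9)) = 3.8051
t = (50.429−59.556)/3.8051 = -2.3986
df = 21
p-value (one-sided, H₁ less) = 0.01291
→ bracket: 0.01<=p<0.05

p-value bracket: 0.01<=p<0.05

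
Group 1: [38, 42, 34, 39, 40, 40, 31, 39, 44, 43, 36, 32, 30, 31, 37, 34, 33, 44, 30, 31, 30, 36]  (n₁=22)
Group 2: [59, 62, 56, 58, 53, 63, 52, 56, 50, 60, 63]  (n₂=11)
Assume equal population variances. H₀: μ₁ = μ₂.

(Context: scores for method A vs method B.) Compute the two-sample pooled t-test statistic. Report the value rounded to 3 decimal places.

test statistic = -12.311

x̄₁=36.091, s₁=4.800, n₁=22
x̄₂=57.455, s₂=4.480, n₂=11
s_p² = [21·4.800² + 10·4.480²]/31 = 22.0821
SE = √(s_p²·(1/22+1/11)) = 1.7353
t = (36.091−57.455)/1.7353 = -12.3113
df = 31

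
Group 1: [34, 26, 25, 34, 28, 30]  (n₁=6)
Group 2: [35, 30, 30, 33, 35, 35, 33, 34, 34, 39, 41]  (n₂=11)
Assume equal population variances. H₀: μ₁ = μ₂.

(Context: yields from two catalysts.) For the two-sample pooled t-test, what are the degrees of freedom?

degrees of freedom = 15

df = n₁ + n₂ − 2 = 6 + 11 − 2 = 15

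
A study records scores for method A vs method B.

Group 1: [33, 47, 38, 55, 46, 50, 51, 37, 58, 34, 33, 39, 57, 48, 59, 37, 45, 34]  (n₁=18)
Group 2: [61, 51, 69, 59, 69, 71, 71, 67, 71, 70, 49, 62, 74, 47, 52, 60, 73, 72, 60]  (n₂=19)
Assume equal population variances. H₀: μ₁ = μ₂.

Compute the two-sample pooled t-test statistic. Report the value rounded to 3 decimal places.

test statistic = -6.482

x̄₁=44.500, s₁=9.147, n₁=18
x̄₂=63.579, s₂=8.758, n₂=19
s_p² = [17·9.147² + 18·8.758²]/35 = 80.0895
SE = √(s_p²·(1/18+1/19)) = 2.9436
t = (44.500−63.579)/2.9436 = -6.4816
df = 35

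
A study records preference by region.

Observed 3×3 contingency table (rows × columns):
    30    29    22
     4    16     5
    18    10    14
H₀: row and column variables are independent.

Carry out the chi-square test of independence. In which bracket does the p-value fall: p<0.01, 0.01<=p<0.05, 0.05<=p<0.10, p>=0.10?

Row totals [81, 25, 42], col totals [52, 55, 41], n=148
χ² = (30−28.46)²/28.46 + (29−30.10)²/30.10 + (22−22.44)²/22.44 + (4−8.78)²/8.78 + (16−9.29)²/9.29 + (5−6.93)²/6.93 + (18−14.76)²/14.76 + (10−15.61)²/15.61 + (14−11.64)²/11.64 = 11.3270
df = 4
p-value (upper-tail) = 0.02312
→ bracket: 0.01<=p<0.05

p-value bracket: 0.01<=p<0.05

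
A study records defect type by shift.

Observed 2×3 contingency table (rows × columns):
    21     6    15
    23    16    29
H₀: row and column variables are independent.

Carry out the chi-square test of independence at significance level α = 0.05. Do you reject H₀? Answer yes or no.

Row totals [42, 68], col totals [44, 22, 44], n=110
χ² = (21−16.80)²/16.80 + (6−8.40)²/8.40 + (15−16.80)²/16.80 + (23−27.20)²/27.20 + (16−13.60)²/13.60 + (29−27.20)²/27.20 = 3.1197
df = 2
p-value (upper-tail) = 0.21016
At α=0.05: p ≥ α → fail to reject H₀

reject H₀: no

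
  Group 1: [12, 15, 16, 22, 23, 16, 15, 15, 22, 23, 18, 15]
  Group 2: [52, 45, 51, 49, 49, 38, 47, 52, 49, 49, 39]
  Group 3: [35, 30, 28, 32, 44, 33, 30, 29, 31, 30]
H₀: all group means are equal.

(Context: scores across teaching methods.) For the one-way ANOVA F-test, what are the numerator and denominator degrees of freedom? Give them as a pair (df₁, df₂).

degrees of freedom = [2, 30]

k = 3 groups, N = 33 total
df = (k−1, N−k) = (3−1, 33−3) = (2, 30)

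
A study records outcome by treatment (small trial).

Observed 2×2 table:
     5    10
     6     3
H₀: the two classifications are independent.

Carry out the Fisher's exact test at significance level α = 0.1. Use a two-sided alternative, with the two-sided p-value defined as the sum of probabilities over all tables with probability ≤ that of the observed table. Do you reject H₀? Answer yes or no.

reject H₀: no

Margins: r₁=15, r₂=9, c₁=11, c₂=13, n=24
p_obs = C(15,5)·C(9,6)/C(24,11); sum pmf over tables with pmf ≤ p_obs
p-value (two-sided) = 0.20598
At α=0.1: p ≥ α → fail to reject H₀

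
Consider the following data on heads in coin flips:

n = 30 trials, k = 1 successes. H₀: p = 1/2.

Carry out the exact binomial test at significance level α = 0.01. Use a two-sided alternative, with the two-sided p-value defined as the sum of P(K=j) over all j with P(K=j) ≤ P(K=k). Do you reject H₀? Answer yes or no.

reject H₀: yes

Exact binomial: n=30, k=1, p₀=1/2=0.5000
P(X=j) = C(n,j)·p₀^j·(1−p₀)^(n−j); p = Σ P(X=j) over j with P(X=j) ≤ P(X=1)
p-value (two-sided) = 0.00000
At α=0.01: p < α → reject H₀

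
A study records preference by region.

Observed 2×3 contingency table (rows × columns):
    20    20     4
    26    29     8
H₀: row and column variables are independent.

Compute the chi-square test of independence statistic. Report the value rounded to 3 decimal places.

test statistic = 0.408

Row totals [44, 63], col totals [46, 49, 12], n=107
χ² = (20−18.92)²/18.92 + (20−20.15)²/20.15 + (4−4.93)²/4.93 + (26−27.08)²/27.08 + (29−28.85)²/28.85 + (8−7.07)²/7.07 = 0.4080
df = 2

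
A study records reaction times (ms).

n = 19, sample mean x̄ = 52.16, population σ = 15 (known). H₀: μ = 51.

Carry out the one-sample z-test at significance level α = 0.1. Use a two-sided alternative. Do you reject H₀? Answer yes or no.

SE = σ/√n = 15/√19 = 3.4412
z = (x̄−μ₀)/SE = (52.16−51)/3.4412 = 0.3371
p-value (two-sided) = 0.73605
At α=0.1: p ≥ α → fail to reject H₀

reject H₀: no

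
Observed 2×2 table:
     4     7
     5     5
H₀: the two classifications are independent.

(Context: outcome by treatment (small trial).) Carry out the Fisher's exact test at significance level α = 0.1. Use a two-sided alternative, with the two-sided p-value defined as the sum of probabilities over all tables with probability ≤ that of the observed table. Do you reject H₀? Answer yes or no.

reject H₀: no

Margins: r₁=11, r₂=10, c₁=9, c₂=12, n=21
p_obs = C(11,4)·C(10,5)/C(21,9); sum pmf over tables with pmf ≤ p_obs
p-value (two-sided) = 0.66992
At α=0.1: p ≥ α → fail to reject H₀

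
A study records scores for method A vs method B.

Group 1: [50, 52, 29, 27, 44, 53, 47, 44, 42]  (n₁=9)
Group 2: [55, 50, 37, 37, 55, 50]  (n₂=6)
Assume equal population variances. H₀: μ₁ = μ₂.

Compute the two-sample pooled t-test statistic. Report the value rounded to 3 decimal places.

x̄₁=43.111, s₁=9.360, n₁=9
x̄₂=47.333, s₂=8.311, n₂=6
s_p² = [8·9.360² + 5·8.311²]/13 = 80.4786
SE = √(s_p²·(1/9+1/6)) = 4.7281
t = (43.111−47.333)/4.7281 = -0.8930
df = 13

test statistic = -0.893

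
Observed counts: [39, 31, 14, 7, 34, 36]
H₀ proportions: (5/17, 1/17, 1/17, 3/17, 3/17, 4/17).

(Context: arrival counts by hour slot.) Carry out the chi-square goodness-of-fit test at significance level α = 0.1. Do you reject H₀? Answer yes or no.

n = 161; E_i = n·p_i = [47.35, 9.47, 9.47, 28.41, 28.41, 37.88]
χ² = (39−47.35)²/47.35 + (31−9.47)²/9.47 + (14−9.47)²/9.47 + (7−28.41)²/28.41 + (34−28.41)²/28.41 + (36−37.88)²/37.88 = 69.9114
df = 5
p-value (upper-tail) = 0.00000
At α=0.1: p < α → reject H₀

reject H₀: yes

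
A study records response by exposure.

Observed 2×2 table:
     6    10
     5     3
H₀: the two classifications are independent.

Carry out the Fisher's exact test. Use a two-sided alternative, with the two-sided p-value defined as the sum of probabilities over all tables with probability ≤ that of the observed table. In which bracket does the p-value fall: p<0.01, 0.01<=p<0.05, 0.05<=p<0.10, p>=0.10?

p-value bracket: p>=0.10

Margins: r₁=16, r₂=8, c₁=11, c₂=13, n=24
p_obs = C(16,6)·C(8,5)/C(24,11); sum pmf over tables with pmf ≤ p_obs
p-value (two-sided) = 0.39045
→ bracket: p>=0.10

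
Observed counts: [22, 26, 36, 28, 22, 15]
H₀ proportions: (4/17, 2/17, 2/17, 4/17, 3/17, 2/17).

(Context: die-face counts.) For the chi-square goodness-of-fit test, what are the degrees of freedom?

degrees of freedom = 5

df = k − 1 = 6 − 1 = 5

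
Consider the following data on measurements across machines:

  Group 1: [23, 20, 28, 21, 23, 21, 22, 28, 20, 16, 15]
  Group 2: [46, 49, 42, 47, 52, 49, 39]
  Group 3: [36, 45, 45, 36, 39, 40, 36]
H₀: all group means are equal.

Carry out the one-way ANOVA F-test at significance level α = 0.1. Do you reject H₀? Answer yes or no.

reject H₀: yes

Group means [21.55, 46.29, 39.57], grand mean 33.520
SSB = Σnᵢ(x̄ᵢ−x̄)² = 2974.370; SSW = ΣΣ(x−x̄ᵢ)² = 383.870
MSB = 2974.370/2 = 1487.1849; MSW = 383.870/22 = 17.4486
F = MSB/MSW = 85.2321
df = (2, 22)
p-value (upper-tail) = 0.00000
At α=0.1: p < α → reject H₀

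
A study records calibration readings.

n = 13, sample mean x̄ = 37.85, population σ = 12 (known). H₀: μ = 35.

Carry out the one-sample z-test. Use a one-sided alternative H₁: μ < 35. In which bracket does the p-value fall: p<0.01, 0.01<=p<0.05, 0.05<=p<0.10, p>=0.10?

SE = σ/√n = 12/√13 = 3.3282
z = (x̄−μ₀)/SE = (37.85−35)/3.3282 = 0.8563
p-value (one-sided, H₁ less) = 0.80409
→ bracket: p>=0.10

p-value bracket: p>=0.10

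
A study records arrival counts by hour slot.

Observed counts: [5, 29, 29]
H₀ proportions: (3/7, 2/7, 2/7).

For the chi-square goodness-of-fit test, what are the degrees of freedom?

degrees of freedom = 2

df = k − 1 = 3 − 1 = 2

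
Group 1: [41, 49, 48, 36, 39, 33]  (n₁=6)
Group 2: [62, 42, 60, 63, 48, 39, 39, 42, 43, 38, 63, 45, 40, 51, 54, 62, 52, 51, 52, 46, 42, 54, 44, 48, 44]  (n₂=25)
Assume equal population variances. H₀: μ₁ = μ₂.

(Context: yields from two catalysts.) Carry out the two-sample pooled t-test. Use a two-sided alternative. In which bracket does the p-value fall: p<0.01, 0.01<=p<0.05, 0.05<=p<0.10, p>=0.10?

x̄₁=41.000, s₁=6.419, n₁=6
x̄₂=48.960, s₂=8.137, n₂=25
s_p² = [5·6.419² + 24·8.137²]/29 = 61.8952
SE = √(s_p²·(1/6+1/25)) = 3.5765
t = (41.000−48.960)/3.5765 = -2.2256
df = 29
p-value (two-sided) = 0.03398
→ bracket: 0.01<=p<0.05

p-value bracket: 0.01<=p<0.05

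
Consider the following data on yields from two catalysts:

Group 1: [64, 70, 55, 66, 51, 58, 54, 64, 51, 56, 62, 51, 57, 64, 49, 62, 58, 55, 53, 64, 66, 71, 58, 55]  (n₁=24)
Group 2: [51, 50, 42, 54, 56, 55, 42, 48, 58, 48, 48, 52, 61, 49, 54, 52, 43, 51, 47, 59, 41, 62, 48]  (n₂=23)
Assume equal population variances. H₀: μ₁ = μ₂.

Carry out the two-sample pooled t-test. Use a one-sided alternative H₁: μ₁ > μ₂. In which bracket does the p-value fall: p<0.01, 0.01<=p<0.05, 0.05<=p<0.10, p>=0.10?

p-value bracket: p<0.01

x̄₁=58.917, s₁=6.248, n₁=24
x̄₂=50.913, s₂=5.946, n₂=23
s_p² = [23·6.248² + 22·5.946²]/45 = 37.2369
SE = √(s_p²·(1/24+1/23)) = 1.7806
t = (58.917−50.913)/1.7806 = 4.4949
df = 45
p-value (one-sided, H₁ greater) = 0.00002
→ bracket: p<0.01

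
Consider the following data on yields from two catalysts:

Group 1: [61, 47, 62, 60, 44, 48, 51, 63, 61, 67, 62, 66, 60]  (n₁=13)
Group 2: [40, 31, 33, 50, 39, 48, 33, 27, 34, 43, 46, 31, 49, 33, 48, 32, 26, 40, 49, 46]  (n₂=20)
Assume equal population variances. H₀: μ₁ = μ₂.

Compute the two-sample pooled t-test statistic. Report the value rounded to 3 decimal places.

x̄₁=57.846, s₁=7.603, n₁=13
x̄₂=38.900, s₂=8.019, n₂=20
s_p² = [12·7.603² + 19·8.019²]/31 = 61.7901
SE = √(s_p²·(1/13+1/20)) = 2.8005
t = (57.846−38.900)/2.8005 = 6.7654
df = 31

test statistic = 6.765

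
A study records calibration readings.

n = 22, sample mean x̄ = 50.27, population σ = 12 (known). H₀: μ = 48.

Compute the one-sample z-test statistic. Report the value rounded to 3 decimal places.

test statistic = 0.887

SE = σ/√n = 12/√22 = 2.5584
z = (x̄−μ₀)/SE = (50.27−48)/2.5584 = 0.8873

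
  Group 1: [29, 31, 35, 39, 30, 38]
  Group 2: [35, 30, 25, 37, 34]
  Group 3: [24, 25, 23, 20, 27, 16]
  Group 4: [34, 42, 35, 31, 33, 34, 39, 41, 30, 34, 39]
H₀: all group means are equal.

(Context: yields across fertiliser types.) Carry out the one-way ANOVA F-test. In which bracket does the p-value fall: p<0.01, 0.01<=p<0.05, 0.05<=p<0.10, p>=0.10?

p-value bracket: p<0.01

Group means [33.67, 32.20, 22.50, 35.64], grand mean 31.786
SSB = Σnᵢ(x̄ᵢ−x̄)² = 702.535; SSW = ΣΣ(x−x̄ᵢ)² = 420.179
MSB = 702.535/3 = 234.1785; MSW = 420.179/24 = 17.5074
F = MSB/MSW = 13.3759
df = (3, 24)
p-value (upper-tail) = 0.00002
→ bracket: p<0.01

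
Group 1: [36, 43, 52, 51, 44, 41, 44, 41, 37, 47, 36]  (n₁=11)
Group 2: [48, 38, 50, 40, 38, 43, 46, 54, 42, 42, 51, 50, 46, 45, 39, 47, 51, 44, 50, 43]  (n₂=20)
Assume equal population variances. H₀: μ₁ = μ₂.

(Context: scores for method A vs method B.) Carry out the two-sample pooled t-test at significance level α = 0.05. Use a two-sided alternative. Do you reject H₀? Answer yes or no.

x̄₁=42.909, s₁=5.522, n₁=11
x̄₂=45.350, s₂=4.738, n₂=20
s_p² = [10·5.522² + 19·4.738²]/29 = 25.2227
SE = √(s_p²·(1/11+1/20)) = 1.8852
t = (42.909−45.350)/1.8852 = -1.2948
df = 29
p-value (two-sided) = 0.20562
At α=0.05: p ≥ α → fail to reject H₀

reject H₀: no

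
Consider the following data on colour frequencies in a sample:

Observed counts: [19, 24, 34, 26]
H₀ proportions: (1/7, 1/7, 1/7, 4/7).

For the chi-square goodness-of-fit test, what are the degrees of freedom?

degrees of freedom = 3

df = k − 1 = 4 − 1 = 3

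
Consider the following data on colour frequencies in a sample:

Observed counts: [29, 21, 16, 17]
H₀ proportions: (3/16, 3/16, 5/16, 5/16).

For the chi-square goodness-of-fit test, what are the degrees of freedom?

df = k − 1 = 4 − 1 = 3

degrees of freedom = 3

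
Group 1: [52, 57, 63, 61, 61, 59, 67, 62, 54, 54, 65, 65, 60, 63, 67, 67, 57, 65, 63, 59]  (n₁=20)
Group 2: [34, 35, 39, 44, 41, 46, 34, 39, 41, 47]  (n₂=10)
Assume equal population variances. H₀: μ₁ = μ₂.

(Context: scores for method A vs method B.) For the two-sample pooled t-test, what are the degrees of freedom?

degrees of freedom = 28

df = n₁ + n₂ − 2 = 20 + 10 − 2 = 28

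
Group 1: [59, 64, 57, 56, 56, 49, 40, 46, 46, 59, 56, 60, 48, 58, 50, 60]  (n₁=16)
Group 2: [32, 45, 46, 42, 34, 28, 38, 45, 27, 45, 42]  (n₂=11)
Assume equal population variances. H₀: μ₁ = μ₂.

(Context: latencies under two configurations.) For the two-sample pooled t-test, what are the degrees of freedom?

degrees of freedom = 25

df = n₁ + n₂ − 2 = 16 + 11 − 2 = 25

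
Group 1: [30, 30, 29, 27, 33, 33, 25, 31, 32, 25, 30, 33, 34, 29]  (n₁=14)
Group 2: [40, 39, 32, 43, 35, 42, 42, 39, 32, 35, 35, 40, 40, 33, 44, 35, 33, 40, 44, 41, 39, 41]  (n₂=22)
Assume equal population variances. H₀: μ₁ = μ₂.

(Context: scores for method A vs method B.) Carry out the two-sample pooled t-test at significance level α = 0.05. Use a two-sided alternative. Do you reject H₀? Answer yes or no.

x̄₁=30.071, s₁=2.895, n₁=14
x̄₂=38.364, s₂=3.910, n₂=22
s_p² = [13·2.895² + 21·3.910²]/34 = 12.6476
SE = √(s_p²·(1/14+1/22)) = 1.2159
t = (30.071−38.364)/1.2159 = -6.8201
df = 34
p-value (two-sided) = 0.00000
At α=0.05: p < α → reject H₀

reject H₀: yes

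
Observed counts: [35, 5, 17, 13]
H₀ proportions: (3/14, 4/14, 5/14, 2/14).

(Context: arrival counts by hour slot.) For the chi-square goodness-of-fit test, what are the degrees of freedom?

df = k − 1 = 4 − 1 = 3

degrees of freedom = 3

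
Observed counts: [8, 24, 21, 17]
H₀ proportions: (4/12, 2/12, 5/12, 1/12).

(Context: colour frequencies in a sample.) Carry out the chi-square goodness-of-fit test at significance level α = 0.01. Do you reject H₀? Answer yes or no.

reject H₀: yes

n = 70; E_i = n·p_i = [23.33, 11.67, 29.17, 5.83]
χ² = (8−23.33)²/23.33 + (24−11.67)²/11.67 + (21−29.17)²/29.17 + (17−5.83)²/5.83 = 46.7771
df = 3
p-value (upper-tail) = 0.00000
At α=0.01: p < α → reject H₀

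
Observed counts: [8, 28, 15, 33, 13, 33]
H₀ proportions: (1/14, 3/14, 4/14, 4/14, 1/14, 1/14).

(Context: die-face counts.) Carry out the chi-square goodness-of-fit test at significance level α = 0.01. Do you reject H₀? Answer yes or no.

n = 130; E_i = n·p_i = [9.29, 27.86, 37.14, 37.14, 9.29, 9.29]
χ² = (8−9.29)²/9.29 + (28−27.86)²/27.86 + (15−37.14)²/37.14 + (33−37.14)²/37.14 + (13−9.29)²/9.29 + (33−9.29)²/9.29 = 75.8897
df = 5
p-value (upper-tail) = 0.00000
At α=0.01: p < α → reject H₀

reject H₀: yes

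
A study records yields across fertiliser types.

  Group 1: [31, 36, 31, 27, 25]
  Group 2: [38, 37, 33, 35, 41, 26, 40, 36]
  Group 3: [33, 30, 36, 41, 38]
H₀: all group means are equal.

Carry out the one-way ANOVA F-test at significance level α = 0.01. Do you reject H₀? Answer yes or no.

Group means [30.00, 35.75, 35.60], grand mean 34.111
SSB = Σnᵢ(x̄ᵢ−x̄)² = 117.078; SSW = ΣΣ(x−x̄ᵢ)² = 300.700
MSB = 117.078/2 = 58.5389; MSW = 300.700/15 = 20.0467
F = MSB/MSW = 2.9201
df = (2, 15)
p-value (upper-tail) = 0.08490
At α=0.01: p ≥ α → fail to reject H₀

reject H₀: no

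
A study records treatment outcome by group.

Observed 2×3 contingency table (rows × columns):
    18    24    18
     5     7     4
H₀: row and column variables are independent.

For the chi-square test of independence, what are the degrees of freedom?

degrees of freedom = 2

df = (r−1)(c−1) = (2−1)·(3−1) = 2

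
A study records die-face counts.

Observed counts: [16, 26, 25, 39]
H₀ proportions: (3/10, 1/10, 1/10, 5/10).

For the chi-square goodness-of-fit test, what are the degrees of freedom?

degrees of freedom = 3

df = k − 1 = 4 − 1 = 3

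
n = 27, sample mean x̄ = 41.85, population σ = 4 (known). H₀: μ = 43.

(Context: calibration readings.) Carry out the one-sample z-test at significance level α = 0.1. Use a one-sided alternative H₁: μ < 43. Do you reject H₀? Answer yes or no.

reject H₀: yes

SE = σ/√n = 4/√27 = 0.7698
z = (x̄−μ₀)/SE = (41.85−43)/0.7698 = -1.4939
p-value (one-sided, H₁ less) = 0.06760
At α=0.1: p < α → reject H₀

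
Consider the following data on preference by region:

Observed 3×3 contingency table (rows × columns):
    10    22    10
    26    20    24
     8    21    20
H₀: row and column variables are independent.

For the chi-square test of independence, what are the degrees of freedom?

degrees of freedom = 4

df = (r−1)(c−1) = (3−1)·(3−1) = 4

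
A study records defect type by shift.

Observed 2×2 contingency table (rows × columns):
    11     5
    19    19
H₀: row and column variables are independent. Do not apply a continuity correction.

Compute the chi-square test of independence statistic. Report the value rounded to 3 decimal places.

test statistic = 1.603

Row totals [16, 38], col totals [30, 24], n=54
χ² = (11−8.89)²/8.89 + (5−7.11)²/7.11 + (19−21.11)²/21.11 + (19−16.89)²/16.89 = 1.6031
df = 1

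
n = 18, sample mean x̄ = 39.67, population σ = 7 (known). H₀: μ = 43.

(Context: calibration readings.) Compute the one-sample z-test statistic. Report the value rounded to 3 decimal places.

test statistic = -2.018

SE = σ/√n = 7/√18 = 1.6499
z = (x̄−μ₀)/SE = (39.67−43)/1.6499 = -2.0183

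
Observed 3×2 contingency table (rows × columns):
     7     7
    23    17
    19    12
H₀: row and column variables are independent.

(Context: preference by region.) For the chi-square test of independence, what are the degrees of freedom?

degrees of freedom = 2

df = (r−1)(c−1) = (3−1)·(2−1) = 2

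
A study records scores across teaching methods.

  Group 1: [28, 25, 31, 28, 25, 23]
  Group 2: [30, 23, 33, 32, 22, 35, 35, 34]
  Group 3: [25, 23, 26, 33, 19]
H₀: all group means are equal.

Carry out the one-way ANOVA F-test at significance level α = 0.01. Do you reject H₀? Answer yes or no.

Group means [26.67, 30.50, 25.20], grand mean 27.895
SSB = Σnᵢ(x̄ᵢ−x̄)² = 99.656; SSW = ΣΣ(x−x̄ᵢ)² = 336.133
MSB = 99.656/2 = 49.8281; MSW = 336.133/16 = 21.0083
F = MSB/MSW = 2.3718
df = (2, 16)
p-value (upper-tail) = 0.12528
At α=0.01: p ≥ α → fail to reject H₀

reject H₀: no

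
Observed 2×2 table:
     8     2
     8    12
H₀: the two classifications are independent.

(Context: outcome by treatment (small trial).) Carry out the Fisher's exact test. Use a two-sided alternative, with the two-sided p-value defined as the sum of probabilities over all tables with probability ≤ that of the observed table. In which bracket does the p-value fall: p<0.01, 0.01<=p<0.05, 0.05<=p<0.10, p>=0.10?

Margins: r₁=10, r₂=20, c₁=16, c₂=14, n=30
p_obs = C(10,8)·C(20,8)/C(30,16); sum pmf over tables with pmf ≤ p_obs
p-value (two-sided) = 0.05767
→ bracket: 0.05<=p<0.10

p-value bracket: 0.05<=p<0.10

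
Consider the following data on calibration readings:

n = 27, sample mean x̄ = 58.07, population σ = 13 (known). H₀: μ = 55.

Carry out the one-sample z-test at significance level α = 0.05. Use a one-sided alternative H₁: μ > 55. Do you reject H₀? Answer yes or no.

SE = σ/√n = 13/√27 = 2.5019
z = (x̄−μ₀)/SE = (58.07−55)/2.5019 = 1.2271
p-value (one-sided, H₁ greater) = 0.10989
At α=0.05: p ≥ α → fail to reject H₀

reject H₀: no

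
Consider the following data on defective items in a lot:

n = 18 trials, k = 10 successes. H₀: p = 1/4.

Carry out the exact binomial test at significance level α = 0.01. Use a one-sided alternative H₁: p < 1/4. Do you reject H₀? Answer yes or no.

Exact binomial: n=18, k=10, p₀=1/4=0.2500
P(X≤10) from Σ C(n,i)·p₀^i·(1−p₀)^(n−i)
p-value (one-sided, H₁ less) = 0.99876
At α=0.01: p ≥ α → fail to reject H₀

reject H₀: no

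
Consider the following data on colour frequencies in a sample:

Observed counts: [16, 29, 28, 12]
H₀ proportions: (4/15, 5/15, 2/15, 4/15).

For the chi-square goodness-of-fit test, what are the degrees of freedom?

degrees of freedom = 3

df = k − 1 = 4 − 1 = 3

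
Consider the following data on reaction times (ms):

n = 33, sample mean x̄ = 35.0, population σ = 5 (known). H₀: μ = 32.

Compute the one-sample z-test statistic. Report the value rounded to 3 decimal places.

test statistic = 3.447

SE = σ/√n = 5/√33 = 0.8704
z = (x̄−μ₀)/SE = (35.0−32)/0.8704 = 3.4467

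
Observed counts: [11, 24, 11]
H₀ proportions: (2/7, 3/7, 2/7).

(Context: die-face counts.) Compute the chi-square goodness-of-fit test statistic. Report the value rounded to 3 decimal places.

n = 46; E_i = n·p_i = [13.14, 19.71, 13.14]
χ² = (11−13.14)²/13.14 + (24−19.71)²/19.71 + (11−13.14)²/13.14 = 1.6304
df = 2

test statistic = 1.630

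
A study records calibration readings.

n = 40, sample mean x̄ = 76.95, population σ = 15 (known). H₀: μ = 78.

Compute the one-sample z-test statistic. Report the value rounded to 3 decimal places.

test statistic = -0.443

SE = σ/√n = 15/√40 = 2.3717
z = (x̄−μ₀)/SE = (76.95−78)/2.3717 = -0.4427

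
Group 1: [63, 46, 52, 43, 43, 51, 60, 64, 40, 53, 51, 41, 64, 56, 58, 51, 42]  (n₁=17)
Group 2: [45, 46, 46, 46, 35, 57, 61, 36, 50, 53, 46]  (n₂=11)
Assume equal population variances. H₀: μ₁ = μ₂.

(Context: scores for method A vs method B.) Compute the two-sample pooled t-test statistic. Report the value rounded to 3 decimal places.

test statistic = 1.368

x̄₁=51.647, s₁=8.253, n₁=17
x̄₂=47.364, s₂=7.827, n₂=11
s_p² = [16·8.253² + 10·7.827²]/26 = 65.4780
SE = √(s_p²·(1/17+1/11)) = 3.1312
t = (51.647−47.364)/3.1312 = 1.3680
df = 26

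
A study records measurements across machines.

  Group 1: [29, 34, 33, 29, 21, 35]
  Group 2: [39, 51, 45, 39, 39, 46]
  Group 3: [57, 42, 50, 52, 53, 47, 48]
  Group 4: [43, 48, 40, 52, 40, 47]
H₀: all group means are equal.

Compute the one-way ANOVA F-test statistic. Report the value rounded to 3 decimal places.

Group means [30.17, 43.17, 49.86, 45.00], grand mean 42.360
SSB = Σnᵢ(x̄ᵢ−x̄)² = 1331.236; SSW = ΣΣ(x−x̄ᵢ)² = 512.524
MSB = 1331.236/3 = 443.7454; MSW = 512.524/21 = 24.4059
F = MSB/MSW = 18.1819
df = (3, 21)

test statistic = 18.182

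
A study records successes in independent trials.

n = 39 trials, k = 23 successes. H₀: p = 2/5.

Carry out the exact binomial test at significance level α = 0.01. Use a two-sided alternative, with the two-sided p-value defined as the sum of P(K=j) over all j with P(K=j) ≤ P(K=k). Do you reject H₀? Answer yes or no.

reject H₀: no

Exact binomial: n=39, k=23, p₀=2/5=0.4000
P(X=j) = C(n,j)·p₀^j·(1−p₀)^(n−j); p = Σ P(X=j) over j with P(X=j) ≤ P(X=23)
p-value (two-sided) = 0.02104
At α=0.01: p ≥ α → fail to reject H₀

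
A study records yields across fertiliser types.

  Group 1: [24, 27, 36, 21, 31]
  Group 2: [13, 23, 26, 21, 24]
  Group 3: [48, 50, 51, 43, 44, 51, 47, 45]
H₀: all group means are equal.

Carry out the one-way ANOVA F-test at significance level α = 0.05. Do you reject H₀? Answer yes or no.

reject H₀: yes

Group means [27.80, 21.40, 47.38], grand mean 34.722
SSB = Σnᵢ(x̄ᵢ−x̄)² = 2407.736; SSW = ΣΣ(x−x̄ᵢ)² = 309.875
MSB = 2407.736/2 = 1203.8681; MSW = 309.875/15 = 20.6583
F = MSB/MSW = 58.2752
df = (2, 15)
p-value (upper-tail) = 0.00000
At α=0.05: p < α → reject H₀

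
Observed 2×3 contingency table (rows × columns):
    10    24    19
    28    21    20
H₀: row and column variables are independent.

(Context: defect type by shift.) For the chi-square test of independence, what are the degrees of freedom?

df = (r−1)(c−1) = (2−1)·(3−1) = 2

degrees of freedom = 2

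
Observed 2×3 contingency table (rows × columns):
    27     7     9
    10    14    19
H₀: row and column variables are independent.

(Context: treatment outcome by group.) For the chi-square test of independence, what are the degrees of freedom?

degrees of freedom = 2

df = (r−1)(c−1) = (2−1)·(3−1) = 2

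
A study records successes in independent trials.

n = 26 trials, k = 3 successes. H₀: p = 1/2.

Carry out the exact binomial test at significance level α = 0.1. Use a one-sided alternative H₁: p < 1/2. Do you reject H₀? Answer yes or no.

Exact binomial: n=26, k=3, p₀=1/2=0.5000
P(X≤3) from Σ C(n,i)·p₀^i·(1−p₀)^(n−i)
p-value (one-sided, H₁ less) = 0.00004
At α=0.1: p < α → reject H₀

reject H₀: yes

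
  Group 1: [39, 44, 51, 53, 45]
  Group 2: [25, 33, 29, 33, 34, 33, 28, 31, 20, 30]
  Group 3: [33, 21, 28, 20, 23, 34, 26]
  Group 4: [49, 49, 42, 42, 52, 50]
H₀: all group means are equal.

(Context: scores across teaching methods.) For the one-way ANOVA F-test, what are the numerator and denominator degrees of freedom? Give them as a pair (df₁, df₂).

k = 4 groups, N = 28 total
df = (k−1, N−k) = (4−1, 28−4) = (3, 24)

degrees of freedom = [3, 24]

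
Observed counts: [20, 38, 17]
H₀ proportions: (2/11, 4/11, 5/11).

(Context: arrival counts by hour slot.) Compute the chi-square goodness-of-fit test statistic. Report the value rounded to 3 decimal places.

n = 75; E_i = n·p_i = [13.64, 27.27, 34.09]
χ² = (20−13.64)²/13.64 + (38−27.27)²/27.27 + (17−34.09)²/34.09 = 15.7573
df = 2

test statistic = 15.757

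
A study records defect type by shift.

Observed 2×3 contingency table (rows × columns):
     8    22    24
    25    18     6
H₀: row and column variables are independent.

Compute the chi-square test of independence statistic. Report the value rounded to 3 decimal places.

test statistic = 19.761

Row totals [54, 49], col totals [33, 40, 30], n=103
χ² = (8−17.30)²/17.30 + (22−20.97)²/20.97 + (24−15.73)²/15.73 + (25−15.70)²/15.70 + (18−19.03)²/19.03 + (6−14.27)²/14.27 = 19.7614
df = 2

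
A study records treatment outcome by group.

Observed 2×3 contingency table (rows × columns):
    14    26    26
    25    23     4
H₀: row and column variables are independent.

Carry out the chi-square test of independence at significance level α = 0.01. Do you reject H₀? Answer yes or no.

reject H₀: yes

Row totals [66, 52], col totals [39, 49, 30], n=118
χ² = (14−21.81)²/21.81 + (26−27.41)²/27.41 + (26−16.78)²/16.78 + (25−17.19)²/17.19 + (23−21.59)²/21.59 + (4−13.22)²/13.22 = 18.0121
df = 2
p-value (upper-tail) = 0.00012
At α=0.01: p < α → reject H₀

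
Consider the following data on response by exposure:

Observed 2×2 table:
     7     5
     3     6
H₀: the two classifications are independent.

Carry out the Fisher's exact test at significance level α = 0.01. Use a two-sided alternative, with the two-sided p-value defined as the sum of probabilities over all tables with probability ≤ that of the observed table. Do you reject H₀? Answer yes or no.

reject H₀: no

Margins: r₁=12, r₂=9, c₁=10, c₂=11, n=21
p_obs = C(12,7)·C(9,3)/C(21,10); sum pmf over tables with pmf ≤ p_obs
p-value (two-sided) = 0.38700
At α=0.01: p ≥ α → fail to reject H₀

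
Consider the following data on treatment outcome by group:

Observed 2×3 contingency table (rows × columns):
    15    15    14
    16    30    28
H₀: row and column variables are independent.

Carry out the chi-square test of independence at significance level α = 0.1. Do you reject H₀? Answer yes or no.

reject H₀: no

Row totals [44, 74], col totals [31, 45, 42], n=118
χ² = (15−11.56)²/11.56 + (15−16.78)²/16.78 + (14−15.66)²/15.66 + (16−19.44)²/19.44 + (30−28.22)²/28.22 + (28−26.34)²/26.34 = 2.2150
df = 2
p-value (upper-tail) = 0.33039
At α=0.1: p ≥ α → fail to reject H₀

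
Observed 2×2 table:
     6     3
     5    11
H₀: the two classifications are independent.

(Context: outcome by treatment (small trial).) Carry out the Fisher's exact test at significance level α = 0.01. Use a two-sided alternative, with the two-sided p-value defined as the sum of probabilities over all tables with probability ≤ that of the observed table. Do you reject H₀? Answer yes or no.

reject H₀: no

Margins: r₁=9, r₂=16, c₁=11, c₂=14, n=25
p_obs = C(9,6)·C(16,5)/C(25,11); sum pmf over tables with pmf ≤ p_obs
p-value (two-sided) = 0.11532
At α=0.01: p ≥ α → fail to reject H₀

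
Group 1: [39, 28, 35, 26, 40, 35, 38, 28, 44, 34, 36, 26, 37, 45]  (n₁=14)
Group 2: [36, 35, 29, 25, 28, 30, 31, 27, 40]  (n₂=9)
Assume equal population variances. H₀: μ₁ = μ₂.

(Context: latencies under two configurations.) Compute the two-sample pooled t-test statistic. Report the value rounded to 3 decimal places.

test statistic = 1.578

x̄₁=35.071, s₁=6.183, n₁=14
x̄₂=31.222, s₂=4.842, n₂=9
s_p² = [13·6.183² + 8·4.842²]/21 = 32.5945
SE = √(s_p²·(1/14+1/9)) = 2.4392
t = (35.071−31.222)/2.4392 = 1.5780
df = 21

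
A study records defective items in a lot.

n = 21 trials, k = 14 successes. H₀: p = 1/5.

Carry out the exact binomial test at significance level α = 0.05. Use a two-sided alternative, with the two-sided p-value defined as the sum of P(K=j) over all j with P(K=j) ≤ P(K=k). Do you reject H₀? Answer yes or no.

Exact binomial: n=21, k=14, p₀=1/5=0.2000
P(X=j) = C(n,j)·p₀^j·(1−p₀)^(n−j); p = Σ P(X=j) over j with P(X=j) ≤ P(X=14)
p-value (two-sided) = 0.00000
At α=0.05: p < α → reject H₀

reject H₀: yes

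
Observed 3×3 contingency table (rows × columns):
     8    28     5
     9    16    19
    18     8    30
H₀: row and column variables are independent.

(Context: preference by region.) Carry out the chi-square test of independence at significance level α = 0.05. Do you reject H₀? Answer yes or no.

reject H₀: yes

Row totals [41, 44, 56], col totals [35, 52, 54], n=141
χ² = (8−10.18)²/10.18 + (28−15.12)²/15.12 + (5−15.70)²/15.70 + (9−10.92)²/10.92 + (16−16.23)²/16.23 + (19−16.85)²/16.85 + (18−13.90)²/13.90 + (8−20.65)²/20.65 + (30−21.45)²/21.45 = 31.7173
df = 4
p-value (upper-tail) = 0.00000
At α=0.05: p < α → reject H₀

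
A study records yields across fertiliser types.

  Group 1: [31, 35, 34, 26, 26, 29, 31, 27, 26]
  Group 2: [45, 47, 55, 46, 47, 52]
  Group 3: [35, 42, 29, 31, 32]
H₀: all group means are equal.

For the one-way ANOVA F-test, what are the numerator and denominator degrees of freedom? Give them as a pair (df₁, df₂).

k = 3 groups, N = 20 total
df = (k−1, N−k) = (3−1, 20−3) = (2, 17)

degrees of freedom = [2, 17]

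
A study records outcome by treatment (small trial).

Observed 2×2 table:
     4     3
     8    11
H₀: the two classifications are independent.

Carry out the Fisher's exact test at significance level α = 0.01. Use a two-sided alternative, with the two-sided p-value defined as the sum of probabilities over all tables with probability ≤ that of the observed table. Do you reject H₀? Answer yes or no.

Margins: r₁=7, r₂=19, c₁=12, c₂=14, n=26
p_obs = C(7,4)·C(19,8)/C(26,12); sum pmf over tables with pmf ≤ p_obs
p-value (two-sided) = 0.66522
At α=0.01: p ≥ α → fail to reject H₀

reject H₀: no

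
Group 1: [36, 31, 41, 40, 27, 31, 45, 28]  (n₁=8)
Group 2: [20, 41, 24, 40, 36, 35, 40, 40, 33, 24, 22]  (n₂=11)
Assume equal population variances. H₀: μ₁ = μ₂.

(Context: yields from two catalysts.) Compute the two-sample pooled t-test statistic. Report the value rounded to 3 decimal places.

test statistic = 0.739

x̄₁=34.875, s₁=6.621, n₁=8
x̄₂=32.273, s₂=8.186, n₂=11
s_p² = [7·6.621² + 10·8.186²]/17 = 57.4739
SE = √(s_p²·(1/8+1/11)) = 3.5227
t = (34.875−32.273)/3.5227 = 0.7387
df = 17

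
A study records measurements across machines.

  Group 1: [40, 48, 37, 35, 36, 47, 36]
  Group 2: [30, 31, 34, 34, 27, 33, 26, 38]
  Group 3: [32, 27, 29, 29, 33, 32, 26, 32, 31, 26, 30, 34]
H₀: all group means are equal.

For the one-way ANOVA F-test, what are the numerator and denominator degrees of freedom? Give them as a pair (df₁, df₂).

k = 3 groups, N = 27 total
df = (k−1, N−k) = (3−1, 27−3) = (2, 24)

degrees of freedom = [2, 24]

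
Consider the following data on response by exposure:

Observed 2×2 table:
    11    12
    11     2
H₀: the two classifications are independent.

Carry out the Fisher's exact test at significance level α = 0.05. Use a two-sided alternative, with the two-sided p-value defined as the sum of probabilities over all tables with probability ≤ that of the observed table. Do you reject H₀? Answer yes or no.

Margins: r₁=23, r₂=13, c₁=22, c₂=14, n=36
p_obs = C(23,11)·C(13,11)/C(36,22); sum pmf over tables with pmf ≤ p_obs
p-value (two-sided) = 0.03896
At α=0.05: p < α → reject H₀

reject H₀: yes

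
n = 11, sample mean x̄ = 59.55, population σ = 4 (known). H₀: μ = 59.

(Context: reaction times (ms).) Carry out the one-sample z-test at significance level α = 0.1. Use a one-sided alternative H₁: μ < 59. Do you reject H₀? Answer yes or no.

SE = σ/√n = 4/√11 = 1.2060
z = (x̄−μ₀)/SE = (59.55−59)/1.2060 = 0.4560
p-value (one-sided, H₁ less) = 0.67582
At α=0.1: p ≥ α → fail to reject H₀

reject H₀: no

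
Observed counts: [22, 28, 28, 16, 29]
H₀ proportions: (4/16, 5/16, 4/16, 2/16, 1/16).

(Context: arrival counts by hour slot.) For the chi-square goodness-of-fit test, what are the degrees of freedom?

df = k − 1 = 5 − 1 = 4

degrees of freedom = 4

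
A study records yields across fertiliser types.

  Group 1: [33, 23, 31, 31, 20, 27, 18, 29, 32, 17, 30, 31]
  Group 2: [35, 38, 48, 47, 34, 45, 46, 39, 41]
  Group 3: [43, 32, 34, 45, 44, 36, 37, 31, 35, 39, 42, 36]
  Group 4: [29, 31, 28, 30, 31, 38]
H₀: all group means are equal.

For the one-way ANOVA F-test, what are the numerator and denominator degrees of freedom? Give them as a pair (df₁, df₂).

k = 4 groups, N = 39 total
df = (k−1, N−k) = (4−1, 39−4) = (3, 35)

degrees of freedom = [3, 35]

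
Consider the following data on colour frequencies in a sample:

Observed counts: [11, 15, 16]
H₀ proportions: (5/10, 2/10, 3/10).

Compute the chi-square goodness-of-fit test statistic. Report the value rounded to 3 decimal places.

n = 42; E_i = n·p_i = [21.00, 8.40, 12.60]
χ² = (11−21.00)²/21.00 + (15−8.40)²/8.40 + (16−12.60)²/12.60 = 10.8651
df = 2

test statistic = 10.865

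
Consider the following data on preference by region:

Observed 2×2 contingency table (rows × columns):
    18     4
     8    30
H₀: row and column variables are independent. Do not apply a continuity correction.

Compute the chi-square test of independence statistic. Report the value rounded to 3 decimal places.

Row totals [22, 38], col totals [26, 34], n=60
χ² = (18−9.53)²/9.53 + (4−12.47)²/12.47 + (8−16.47)²/16.47 + (30−21.53)²/21.53 = 20.9517
df = 1

test statistic = 20.952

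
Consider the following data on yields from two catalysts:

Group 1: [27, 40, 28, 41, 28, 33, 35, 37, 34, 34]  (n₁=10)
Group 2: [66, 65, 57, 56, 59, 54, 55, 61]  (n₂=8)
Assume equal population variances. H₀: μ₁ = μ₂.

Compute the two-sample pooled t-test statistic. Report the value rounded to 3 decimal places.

test statistic = -11.316

x̄₁=33.700, s₁=4.900, n₁=10
x̄₂=59.125, s₂=4.518, n₂=8
s_p² = [9·4.900² + 7·4.518²]/16 = 22.4359
SE = √(s_p²·(1/10+1/8)) = 2.2468
t = (33.700−59.125)/2.2468 = -11.3161
df = 16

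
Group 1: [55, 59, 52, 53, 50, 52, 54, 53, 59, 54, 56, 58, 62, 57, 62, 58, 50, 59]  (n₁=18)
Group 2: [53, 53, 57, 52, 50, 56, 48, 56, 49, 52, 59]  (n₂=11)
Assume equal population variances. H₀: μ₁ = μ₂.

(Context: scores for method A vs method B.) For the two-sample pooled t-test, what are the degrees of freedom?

df = n₁ + n₂ − 2 = 18 + 11 − 2 = 27

degrees of freedom = 27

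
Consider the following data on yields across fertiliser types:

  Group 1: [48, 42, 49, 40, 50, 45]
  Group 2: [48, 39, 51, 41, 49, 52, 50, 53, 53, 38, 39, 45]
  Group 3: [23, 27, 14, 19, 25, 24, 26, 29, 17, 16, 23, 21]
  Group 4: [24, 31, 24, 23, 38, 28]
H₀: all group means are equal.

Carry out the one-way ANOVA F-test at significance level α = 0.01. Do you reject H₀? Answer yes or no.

Group means [45.67, 46.50, 22.00, 28.00], grand mean 35.111
SSB = Σnᵢ(x̄ᵢ−x̄)² = 4591.222; SSW = ΣΣ(x−x̄ᵢ)² = 860.333
MSB = 4591.222/3 = 1530.4074; MSW = 860.333/32 = 26.8854
F = MSB/MSW = 56.9233
df = (3, 32)
p-value (upper-tail) = 0.00000
At α=0.01: p < α → reject H₀

reject H₀: yes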